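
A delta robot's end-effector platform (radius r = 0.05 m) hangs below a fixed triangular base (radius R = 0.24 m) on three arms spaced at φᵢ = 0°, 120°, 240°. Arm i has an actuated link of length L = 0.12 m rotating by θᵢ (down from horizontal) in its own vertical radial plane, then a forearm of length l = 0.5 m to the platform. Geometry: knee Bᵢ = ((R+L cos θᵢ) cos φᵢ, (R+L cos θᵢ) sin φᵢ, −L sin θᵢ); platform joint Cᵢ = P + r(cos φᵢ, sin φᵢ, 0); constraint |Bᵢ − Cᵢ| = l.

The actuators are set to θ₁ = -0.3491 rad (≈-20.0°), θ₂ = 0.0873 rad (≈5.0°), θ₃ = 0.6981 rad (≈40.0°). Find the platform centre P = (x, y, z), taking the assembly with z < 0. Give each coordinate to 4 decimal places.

(0.0804, 0.0647, -0.4021)

φ1=0.0°: virtual centre (0.3028, 0.0000, 0.0410), radius l
centre 2 = (0.3095·cos120.0°, 0.3095·sin120.0°, -0.0105) = (-0.1548, 0.2681, -0.0105)
centre 3 = (0.2819·cos240.0°, 0.2819·sin240.0°, -0.0771) = (-0.1410, -0.2442, -0.0771)
subtract pairs → two planes through P
linear system: -0.9151x+0.5361y = 0.0026−-0.1030z; -0.8875x+-0.4883y = -0.0079−-0.2364z
Cramer: x(z) = 0.0032-0.1919z;  y(z) = 0.0103-0.1353z
quadratic in z: (1.0551)z²+(0.0301)z+(-0.1585)=0, √Δ=0.8184 → z ∈ {-0.4021, 0.3736}; z = -0.4021 (taking z<0)
x = 0.0804, y = 0.0647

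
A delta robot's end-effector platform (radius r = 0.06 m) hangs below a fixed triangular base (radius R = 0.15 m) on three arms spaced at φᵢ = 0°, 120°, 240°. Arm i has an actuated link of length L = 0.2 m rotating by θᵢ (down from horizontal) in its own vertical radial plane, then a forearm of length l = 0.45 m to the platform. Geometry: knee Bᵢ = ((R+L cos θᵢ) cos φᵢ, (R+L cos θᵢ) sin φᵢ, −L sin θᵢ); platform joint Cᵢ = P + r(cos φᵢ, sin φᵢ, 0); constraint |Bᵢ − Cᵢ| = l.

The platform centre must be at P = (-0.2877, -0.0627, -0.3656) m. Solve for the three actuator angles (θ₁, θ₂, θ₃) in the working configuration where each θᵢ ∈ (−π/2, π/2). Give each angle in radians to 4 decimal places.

arm 1 (φ=0.0°): x'=-0.2877, y'=-0.0627
  A=0.3777, B=-0.3656, C=(l²−L²−A²−y'²−z²)/(2L)=-0.2944
  γ=atan2(-0.3656,0.3777)=-0.7691;  ψ=arccos(-0.5600)=2.1652;  θ1=γ+ψ≈1.3961
arm 2 (φ=120.0°): x'=0.0896, y'=0.2805
  A=0.0004, B=-0.3656, C=(l²−L²−A²−y'²−z²)/(2L)=-0.1246
  θ2 = atan2(B,A) + arccos(C/0.3656) = 0.3491
φ3=240.0° → target in arm frame (0.1981, -0.2178)
  A=-0.1081, B=-0.3656, C=(l²−L²−A²−y'²−z²)/(2L)=-0.0757
  γ=atan2(-0.3656,-0.1081)=-1.8584;  ψ=arccos(-0.1987)=1.7708;  θ3=γ+ψ≈-0.0876

θ₁ = 1.3961, θ₂ = 0.3491, θ₃ = -0.0876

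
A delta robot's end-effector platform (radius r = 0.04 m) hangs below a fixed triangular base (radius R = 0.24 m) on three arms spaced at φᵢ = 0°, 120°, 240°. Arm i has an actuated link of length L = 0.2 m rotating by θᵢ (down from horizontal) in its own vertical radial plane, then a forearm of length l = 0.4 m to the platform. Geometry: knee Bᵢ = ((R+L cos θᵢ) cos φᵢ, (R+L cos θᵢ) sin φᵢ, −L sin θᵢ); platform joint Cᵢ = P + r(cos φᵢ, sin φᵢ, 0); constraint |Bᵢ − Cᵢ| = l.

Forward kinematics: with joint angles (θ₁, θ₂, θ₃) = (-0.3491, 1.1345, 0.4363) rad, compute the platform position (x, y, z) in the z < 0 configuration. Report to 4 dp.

(0.0963, -0.0744, -0.1951)

centre 1 = (0.3879·cos0.0°, 0.3879·sin0.0°, 0.0684) = (0.3879, 0.0000, 0.0684)
arm 2 at φ=120.0°: e+L cos θ2 = 0.2845;  centre 2 = (-0.1423, 0.2464, -0.1813)
arm 3 at φ=240.0°: e+L cos θ3 = 0.3813;  centre 3 = (-0.1906, -0.3302, -0.0845)
subtract pairs → two planes through P
[-1.0604 0.4928 -0.4994]·P = -0.0414;  [-1.1571 -0.6604 -0.3059]·P = -0.0027
det = 1.2705;  x = 0.0225+-0.3782z,  y = -0.0354+0.1995z
into |P−centre ₁|² = l²: 1.1828z² + 0.1254z + -0.0205 = 0;  Δ = 0.1129;  z = -0.1951 or 0.0890 → z<0 root = -0.1951
x = 0.0963, y = -0.0744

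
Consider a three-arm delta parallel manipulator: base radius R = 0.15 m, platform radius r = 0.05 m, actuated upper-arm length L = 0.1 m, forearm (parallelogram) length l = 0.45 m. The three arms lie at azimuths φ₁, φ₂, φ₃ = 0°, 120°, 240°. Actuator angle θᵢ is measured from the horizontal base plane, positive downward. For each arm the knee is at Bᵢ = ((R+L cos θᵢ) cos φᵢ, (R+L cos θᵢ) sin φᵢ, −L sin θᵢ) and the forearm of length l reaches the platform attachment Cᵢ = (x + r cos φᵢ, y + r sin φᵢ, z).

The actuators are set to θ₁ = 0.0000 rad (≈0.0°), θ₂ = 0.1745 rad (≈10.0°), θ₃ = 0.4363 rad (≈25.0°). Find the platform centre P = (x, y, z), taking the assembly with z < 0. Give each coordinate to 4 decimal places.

φ1=0.0°: virtual centre (0.2000, 0.0000, 0.0000), radius l
centre 2 = (0.1985·cos120.0°, 0.1985·sin120.0°, -0.0174) = (-0.0992, 0.1719, -0.0174)
centre 3 = (0.1906·cos240.0°, 0.1906·sin240.0°, -0.0423) = (-0.0953, -0.1651, -0.0423)
eliminate P² terms by subtracting sphere 1 from 2 and 3
plane₁₂: -0.5985x+0.3438y+-0.0347z = -0.0003
det = 0.4007;  x = 0.0019+-0.1011z,  y = 0.0024+-0.0751z
into |P−centre ₁|² = l²: 1.0159z² + 0.0397z + -0.1632 = 0;  Δ = 0.6649;  z = -0.4209 or 0.3818 → z<0 root = -0.4209
x = 0.0444, y = 0.0339

(0.0444, 0.0339, -0.4209)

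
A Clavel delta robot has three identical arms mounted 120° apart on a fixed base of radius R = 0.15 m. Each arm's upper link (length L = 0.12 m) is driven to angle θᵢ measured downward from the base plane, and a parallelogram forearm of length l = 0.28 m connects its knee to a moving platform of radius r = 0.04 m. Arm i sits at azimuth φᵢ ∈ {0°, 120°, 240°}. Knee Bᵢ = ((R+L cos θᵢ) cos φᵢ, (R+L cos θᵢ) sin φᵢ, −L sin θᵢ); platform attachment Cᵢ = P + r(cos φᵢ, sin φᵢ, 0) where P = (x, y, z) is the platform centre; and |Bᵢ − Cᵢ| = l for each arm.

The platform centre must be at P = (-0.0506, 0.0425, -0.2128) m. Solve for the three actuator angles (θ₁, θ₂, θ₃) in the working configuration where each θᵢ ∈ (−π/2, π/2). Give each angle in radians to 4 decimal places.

arm 1 (φ=0.0°): x'=-0.0506, y'=0.0425
  e−x'=0.1606;  (l²−L²−(e−x')²−y'²−z²)/2L = -0.0370
  √(A²+B²)=0.2666;  θ1 = -0.9243+1.7101 ≈ 0.7858
φ2=120.0° → target in arm frame (0.0621, 0.0226)
  e−x'=0.0479;  (l²−L²−(e−x')²−y'²−z²)/2L = 0.0663
  γ=atan2(-0.2128,0.0479)=-1.3494;  ψ=arccos(0.3040)=1.2619;  θ2=γ+ψ≈-0.0875
arm 3 (φ=240.0°): x'=-0.0115, y'=-0.0651
  A cos θ + B sin θ = C:  0.1215·cos θ + -0.2128·sin θ = -0.0012
  √(A²+B²)=0.2450;  θ3 = -1.0520+1.5756 ≈ 0.5236

θ₁ = 0.7858, θ₂ = -0.0875, θ₃ = 0.5236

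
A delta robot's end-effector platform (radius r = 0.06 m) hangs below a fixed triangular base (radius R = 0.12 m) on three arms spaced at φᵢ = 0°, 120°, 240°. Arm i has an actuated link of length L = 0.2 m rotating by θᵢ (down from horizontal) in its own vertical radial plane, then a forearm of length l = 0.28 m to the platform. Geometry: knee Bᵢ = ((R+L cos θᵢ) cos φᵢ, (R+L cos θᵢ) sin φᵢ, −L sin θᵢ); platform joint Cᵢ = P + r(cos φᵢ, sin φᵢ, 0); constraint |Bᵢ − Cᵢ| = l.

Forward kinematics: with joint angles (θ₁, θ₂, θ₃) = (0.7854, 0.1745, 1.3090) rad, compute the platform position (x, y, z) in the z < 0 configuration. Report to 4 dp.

(0.0134, 0.1637, -0.2688)

O1 = (0.2014·cos0.0°, 0.2014·sin0.0°, -0.1414) = (0.2014, 0.0000, -0.1414)
φ2=120.0°: virtual centre (-0.1285, 0.2225, -0.0347), radius l
φ3=240.0°: virtual centre (-0.0559, -0.0968, -0.1932), radius l
|O₂|²−|O₁|² = 0.0067;  |O₃|²−|O₁|² = -0.0108
linear system: -0.6598x+0.4451y = 0.0067−0.2134z; -0.5146x+-0.1936y = -0.0108−-0.1035z
det = 0.3568;  x = 0.0098+-0.0134z,  y = 0.0295+-0.4993z
quadratic in z: (1.2495)z²+(0.2585)z+(-0.0208)=0, √Δ=0.4133 → z ∈ {-0.2688, 0.0620}; z = -0.2688 (taking z<0)
x = 0.0134, y = 0.1637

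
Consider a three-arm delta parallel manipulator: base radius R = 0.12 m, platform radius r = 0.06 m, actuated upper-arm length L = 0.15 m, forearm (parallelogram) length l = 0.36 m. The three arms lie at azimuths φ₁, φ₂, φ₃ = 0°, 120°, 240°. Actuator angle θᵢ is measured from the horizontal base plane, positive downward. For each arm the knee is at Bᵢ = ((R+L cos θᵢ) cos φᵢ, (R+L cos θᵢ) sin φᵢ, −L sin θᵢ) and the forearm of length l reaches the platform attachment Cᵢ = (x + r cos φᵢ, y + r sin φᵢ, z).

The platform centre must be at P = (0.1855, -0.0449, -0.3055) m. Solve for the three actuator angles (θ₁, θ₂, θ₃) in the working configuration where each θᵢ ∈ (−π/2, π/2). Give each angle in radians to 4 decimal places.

rotate P by −φ1: (0.1855, -0.0449, -0.3055)
  A=-0.1255, B=-0.3055, C=(l²−L²−A²−y'²−z²)/(2L)=-0.0133
  √(A²+B²)=0.3303;  θ1 = -1.9606+1.6111 ≈ -0.3494
arm 2 (φ=120.0°): x'=-0.1316, y'=-0.1382
  A=0.1916, B=-0.3055, C=(l²−L²−A²−y'²−z²)/(2L)=-0.1402
  θ2 = atan2(B,A) + arccos(C/0.3606) = 0.9595
arm 3 (φ=240.0°): x'=-0.0539, y'=0.1831
  A cos θ + B sin θ = C:  0.1139·cos θ + -0.3055·sin θ = -0.1091
  √(A²+B²)=0.3260;  θ3 = -1.2140+1.9119 ≈ 0.6979

θ₁ = -0.3494, θ₂ = 0.9595, θ₃ = 0.6979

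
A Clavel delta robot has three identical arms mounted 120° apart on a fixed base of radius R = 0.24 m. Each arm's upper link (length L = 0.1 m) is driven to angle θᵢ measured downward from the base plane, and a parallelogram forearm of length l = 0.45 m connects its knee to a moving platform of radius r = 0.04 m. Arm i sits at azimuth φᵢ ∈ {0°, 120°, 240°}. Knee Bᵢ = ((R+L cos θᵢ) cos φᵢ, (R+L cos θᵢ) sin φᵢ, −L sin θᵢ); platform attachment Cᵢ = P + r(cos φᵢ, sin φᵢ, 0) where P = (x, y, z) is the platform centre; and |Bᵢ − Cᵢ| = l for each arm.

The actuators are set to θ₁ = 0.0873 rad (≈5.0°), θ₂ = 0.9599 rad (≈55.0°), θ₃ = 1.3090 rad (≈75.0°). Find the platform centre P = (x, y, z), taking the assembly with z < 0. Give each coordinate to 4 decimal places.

(0.1081, 0.0336, -0.4145)

φ1=0.0°: virtual centre (0.2996, 0.0000, -0.0087), radius l
φ2=120.0°: virtual centre (-0.1287, 0.2229, -0.0819), radius l
φ3=240.0°: virtual centre (-0.1129, -0.1956, -0.0966), radius l
|S₂|²−|S₁|² = -0.0169;  |S₃|²−|S₁|² = -0.0295
[-0.8566 0.4458 -0.1464]·P = -0.0169;  [-0.8251 -0.3912 -0.1757]·P = -0.0295
det = 0.7029;  x = 0.0281+-0.1929z,  y = 0.0161+-0.0423z
sphere 1 gives Az²+Bz+C=0 with A=1.0390, B=0.1208, C=-0.1284;  B²−4AC=0.5484;  roots -0.4145, 0.2982;  negative root z = -0.4145
x = 0.1081, y = 0.0336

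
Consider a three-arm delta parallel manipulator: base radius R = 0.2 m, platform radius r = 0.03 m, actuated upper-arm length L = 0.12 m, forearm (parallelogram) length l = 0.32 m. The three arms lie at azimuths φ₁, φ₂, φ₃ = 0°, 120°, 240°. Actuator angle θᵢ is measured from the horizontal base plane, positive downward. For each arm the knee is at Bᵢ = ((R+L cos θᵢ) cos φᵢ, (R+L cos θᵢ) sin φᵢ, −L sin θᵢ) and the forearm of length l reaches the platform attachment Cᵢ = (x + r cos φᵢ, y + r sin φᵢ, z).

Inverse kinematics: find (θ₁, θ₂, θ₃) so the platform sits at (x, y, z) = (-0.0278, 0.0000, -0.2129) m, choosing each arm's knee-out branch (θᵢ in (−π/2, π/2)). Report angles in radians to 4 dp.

rotate P by −φ1: (-0.0278, 0.0000, -0.2129)
  A cos θ + B sin θ = C:  0.1978·cos θ + -0.2129·sin θ = 0.0148
  θ1 = atan2(B,A) + arccos(C/0.2906) = 0.6977
rotate P by −φ2: (0.0139, 0.0241, -0.2129)
  A=0.1561, B=-0.2129, C=(l²−L²−A²−y'²−z²)/(2L)=0.0739
  γ=atan2(-0.2129,0.1561)=-0.9381;  ψ=arccos(0.2798)=1.2872;  θ2=γ+ψ≈0.3491
φ3=240.0° → target in arm frame (0.0139, -0.0241)
  A cos θ + B sin θ = C:  0.1561·cos θ + -0.2129·sin θ = 0.0739
  √(A²+B²)=0.2640;  θ3 = -0.9381+1.2872 ≈ 0.3491

θ₁ = 0.6977, θ₂ = 0.3491, θ₃ = 0.3491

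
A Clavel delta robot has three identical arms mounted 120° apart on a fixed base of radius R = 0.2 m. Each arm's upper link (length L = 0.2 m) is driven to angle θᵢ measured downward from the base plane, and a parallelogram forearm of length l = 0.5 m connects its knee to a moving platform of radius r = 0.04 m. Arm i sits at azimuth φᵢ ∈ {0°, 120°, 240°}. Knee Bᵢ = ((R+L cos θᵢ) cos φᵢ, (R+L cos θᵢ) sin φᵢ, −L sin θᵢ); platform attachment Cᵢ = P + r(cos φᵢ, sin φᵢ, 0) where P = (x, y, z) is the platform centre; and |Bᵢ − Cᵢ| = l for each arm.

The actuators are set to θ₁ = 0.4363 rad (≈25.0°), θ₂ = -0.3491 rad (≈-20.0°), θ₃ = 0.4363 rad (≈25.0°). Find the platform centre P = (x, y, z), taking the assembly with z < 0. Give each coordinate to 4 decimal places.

(-0.0559, 0.0969, -0.3724)

centre 1 = (0.3413·cos0.0°, 0.3413·sin0.0°, -0.0845) = (0.3413, 0.0000, -0.0845)
arm 2 at φ=120.0°: ρ2 = 0.3479;  centre 2 = (-0.1740, 0.3013, 0.0684)
centre 3 = (0.3413·cos240.0°, 0.3413·sin240.0°, -0.0845) = (-0.1706, -0.2955, -0.0845)
eliminate P² terms by subtracting sphere 1 from 2 and 3
[-1.0305 0.6026 0.3059]·P = 0.0021;  [-1.0238 -0.5911 0.0000]·P = 0.0000
det = 1.2261;  x = -0.0010+0.1475z,  y = 0.0018+-0.2554z
into |P−centre ₁|² = l²: 1.0870z² + 0.0672z + -0.1257 = 0;  Δ = 0.5510;  z = -0.3724 or 0.3105 → z<0 root = -0.3724
x = -0.0559, y = 0.0969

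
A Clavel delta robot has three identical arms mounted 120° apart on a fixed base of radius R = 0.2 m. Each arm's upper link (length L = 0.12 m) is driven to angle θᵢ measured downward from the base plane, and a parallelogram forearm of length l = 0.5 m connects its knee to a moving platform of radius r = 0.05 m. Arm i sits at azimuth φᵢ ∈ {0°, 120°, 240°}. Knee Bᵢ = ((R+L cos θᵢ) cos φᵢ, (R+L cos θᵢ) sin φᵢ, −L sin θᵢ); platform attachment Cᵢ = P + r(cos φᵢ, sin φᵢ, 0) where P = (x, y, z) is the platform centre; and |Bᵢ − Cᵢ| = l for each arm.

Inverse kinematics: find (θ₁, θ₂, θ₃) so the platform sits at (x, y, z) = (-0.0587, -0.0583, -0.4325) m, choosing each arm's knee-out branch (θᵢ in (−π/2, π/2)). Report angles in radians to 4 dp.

θ₁ = 0.4358, θ₂ = 0.2614, θ₃ = -0.2620

rotate P by −φ1: (-0.0587, -0.0583, -0.4325)
  e−x'=0.2087;  (l²−L²−(e−x')²−y'²−z²)/2L = 0.0066
  √(A²+B²)=0.4802;  θ1 = -1.1212+1.5570 ≈ 0.4358
rotate P by −φ2: (-0.0211, 0.0800, -0.4325)
  e−x'=0.1711;  (l²−L²−(e−x')²−y'²−z²)/2L = 0.0536
  √(A²+B²)=0.4651;  θ2 = -1.1940+1.4554 ≈ 0.2614
rotate P by −φ3: (0.0798, -0.0217, -0.4325)
  A cos θ + B sin θ = C:  0.0702·cos θ + -0.4325·sin θ = 0.1798
  θ3 = atan2(B,A) + arccos(C/0.4382) = -0.2620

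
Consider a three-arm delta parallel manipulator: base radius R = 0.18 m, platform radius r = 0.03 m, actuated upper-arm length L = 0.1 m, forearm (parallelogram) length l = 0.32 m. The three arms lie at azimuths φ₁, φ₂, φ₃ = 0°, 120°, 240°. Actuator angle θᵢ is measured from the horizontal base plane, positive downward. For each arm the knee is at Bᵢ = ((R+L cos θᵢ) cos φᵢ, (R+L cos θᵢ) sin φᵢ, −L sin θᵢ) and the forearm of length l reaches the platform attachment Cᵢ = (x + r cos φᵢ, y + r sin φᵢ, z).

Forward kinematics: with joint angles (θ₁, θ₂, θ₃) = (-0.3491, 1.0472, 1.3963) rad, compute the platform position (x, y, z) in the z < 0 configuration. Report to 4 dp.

(0.1272, 0.0317, -0.2620)

φ1=0.0°: virtual centre (0.2440, 0.0000, 0.0342), radius l
arm 2 at φ=120.0°: ρ2 = 0.2000;  centre 2 = (-0.1000, 0.1732, -0.0866)
centre 3 = (0.1674·cos240.0°, 0.1674·sin240.0°, -0.0985) = (-0.0837, -0.1449, -0.0985)
subtract pairs → two planes through P
plane₁₂: -0.6879x+0.3464y+-0.2416z = -0.0132
det = 0.4264;  x = 0.0276+-0.3798z,  y = 0.0168+-0.0568z
into |P−centre ₁|² = l²: 1.1475z² + 0.0940z + -0.0541 = 0;  Δ = 0.2574;  z = -0.2620 or 0.1801 → z<0 root = -0.2620
x = 0.1272, y = 0.0317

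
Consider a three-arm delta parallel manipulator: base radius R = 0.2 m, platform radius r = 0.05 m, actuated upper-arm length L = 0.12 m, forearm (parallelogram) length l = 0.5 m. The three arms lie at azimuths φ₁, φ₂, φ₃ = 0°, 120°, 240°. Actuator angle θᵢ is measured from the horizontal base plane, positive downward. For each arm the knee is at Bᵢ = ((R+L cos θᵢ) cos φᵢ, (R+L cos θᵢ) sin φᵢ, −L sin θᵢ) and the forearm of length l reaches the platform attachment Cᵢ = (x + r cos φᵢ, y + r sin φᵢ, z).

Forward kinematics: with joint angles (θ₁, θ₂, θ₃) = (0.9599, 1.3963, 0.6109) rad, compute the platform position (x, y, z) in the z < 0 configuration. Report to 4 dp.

arm 1 at φ=0.0°: e+L cos θ1 = 0.2188;  centre 1 = (0.2188, 0.0000, -0.0983)
φ2=120.0°: virtual centre (-0.0854, 0.1479, -0.1182), radius l
φ3=240.0°: virtual centre (-0.1241, -0.2150, -0.0688), radius l
eliminate P² terms by subtracting sphere 1 from 2 and 3
plane₁₂: -0.6085x+0.2959y+-0.0398z = -0.0144
Cramer: x(z) = 0.0077+0.0007z;  y(z) = -0.0328+0.1359z
into |P−centre ₁|² = l²: 1.0185z² + 0.1874z + -0.1947 = 0;  Δ = 0.8282;  z = -0.5388 or 0.3548 → z<0 root = -0.5388
x = 0.0073, y = -0.1060

(0.0073, -0.1060, -0.5388)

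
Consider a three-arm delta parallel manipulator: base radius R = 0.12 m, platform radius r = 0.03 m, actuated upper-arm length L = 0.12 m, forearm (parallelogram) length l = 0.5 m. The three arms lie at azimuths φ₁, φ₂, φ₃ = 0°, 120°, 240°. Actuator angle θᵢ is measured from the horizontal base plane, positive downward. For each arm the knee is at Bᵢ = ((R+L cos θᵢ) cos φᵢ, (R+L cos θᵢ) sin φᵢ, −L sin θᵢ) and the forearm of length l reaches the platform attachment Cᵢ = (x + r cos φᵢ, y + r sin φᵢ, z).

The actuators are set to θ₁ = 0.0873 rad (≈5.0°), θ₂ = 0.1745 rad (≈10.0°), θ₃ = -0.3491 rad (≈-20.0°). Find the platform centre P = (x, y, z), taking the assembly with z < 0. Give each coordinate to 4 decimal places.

(-0.0286, -0.0760, -0.4435)

centre 1 = (0.2095·cos0.0°, 0.2095·sin0.0°, -0.0105) = (0.2095, 0.0000, -0.0105)
arm 2 at φ=120.0°: (R−r)+L cos θ2 = 0.2082;  centre 2 = (-0.1041, 0.1803, -0.0208)
arm 3 at φ=240.0°: (R−r)+L cos θ3 = 0.2028;  centre 3 = (-0.1014, -0.1756, 0.0410)
subtract pairs → two planes through P
linear system: -0.6273x+0.3606y = -0.0002−-0.0207z; -0.6218x+-0.3512y = -0.0012−0.1030z
det = 0.4445;  x = 0.0012+0.0672z,  y = 0.0014+0.1744z
quadratic in z: (1.0349)z²+(-0.0066)z+(-0.2065)=0, √Δ=0.9245 → z ∈ {-0.4435, 0.4499}; z = -0.4435 (taking z<0)
x = -0.0286, y = -0.0760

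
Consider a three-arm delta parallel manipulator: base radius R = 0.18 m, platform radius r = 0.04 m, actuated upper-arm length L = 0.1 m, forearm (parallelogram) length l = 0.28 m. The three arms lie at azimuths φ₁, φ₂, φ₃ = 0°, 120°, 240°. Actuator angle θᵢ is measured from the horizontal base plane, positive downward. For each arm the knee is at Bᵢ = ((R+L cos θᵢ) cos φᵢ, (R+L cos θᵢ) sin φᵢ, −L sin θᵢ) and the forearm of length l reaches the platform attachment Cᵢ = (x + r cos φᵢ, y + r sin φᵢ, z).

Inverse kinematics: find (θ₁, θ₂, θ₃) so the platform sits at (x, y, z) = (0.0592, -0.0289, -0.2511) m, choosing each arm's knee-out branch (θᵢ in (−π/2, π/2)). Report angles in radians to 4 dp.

rotate P by −φ1: (0.0592, -0.0289, -0.2511)
  A cos θ + B sin θ = C:  0.0808·cos θ + -0.2511·sin θ = -0.0101
  √(A²+B²)=0.2638;  θ1 = -1.2595+1.6090 ≈ 0.3495
rotate P by −φ2: (-0.0546, -0.0368, -0.2511)
  A=0.1946, B=-0.2511, C=(l²−L²−A²−y'²−z²)/(2L)=-0.1694
  √(A²+B²)=0.3177;  θ2 = -0.9114+2.1333 ≈ 1.2219
arm 3 (φ=240.0°): x'=-0.0046, y'=0.0657
  A cos θ + B sin θ = C:  0.1446·cos θ + -0.2511·sin θ = -0.0994
  √(A²+B²)=0.2897;  θ3 = -1.0484+1.9208 ≈ 0.8724

θ₁ = 0.3495, θ₂ = 1.2219, θ₃ = 0.8724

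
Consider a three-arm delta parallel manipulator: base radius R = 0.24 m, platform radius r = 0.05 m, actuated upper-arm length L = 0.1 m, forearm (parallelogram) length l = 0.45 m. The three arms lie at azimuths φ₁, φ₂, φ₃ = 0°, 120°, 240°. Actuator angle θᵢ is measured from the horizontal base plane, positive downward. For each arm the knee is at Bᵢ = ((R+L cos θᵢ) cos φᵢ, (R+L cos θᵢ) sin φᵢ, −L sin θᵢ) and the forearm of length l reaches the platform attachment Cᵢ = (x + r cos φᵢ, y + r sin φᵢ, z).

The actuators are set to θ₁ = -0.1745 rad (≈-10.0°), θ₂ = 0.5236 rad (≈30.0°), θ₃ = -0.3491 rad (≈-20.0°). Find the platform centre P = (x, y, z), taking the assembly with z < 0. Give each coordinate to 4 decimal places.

arm 1 at φ=0.0°: ρ1 = 0.2885;  S1 = (0.2885, 0.0000, 0.0174)
φ2=120.0°: virtual centre (-0.1383, 0.2395, -0.0500), radius l
arm 3 at φ=240.0°: ρ3 = 0.2840;  S3 = (-0.1420, -0.2459, 0.0342)
subtract pairs → two planes through P
plane₁₂: -0.8536x+0.4791y+-0.1347z = -0.0045
Cramer: x(z) = 0.0037-0.0602z;  y(z) = -0.0029+0.1739z
quadratic in z: (1.0339)z²+(-0.0014)z+(-0.1211)=0, √Δ=0.7076 → z ∈ {-0.3415, 0.3429}; z = -0.3415 (taking z<0)
x = 0.0242, y = -0.0623

(0.0242, -0.0623, -0.3415)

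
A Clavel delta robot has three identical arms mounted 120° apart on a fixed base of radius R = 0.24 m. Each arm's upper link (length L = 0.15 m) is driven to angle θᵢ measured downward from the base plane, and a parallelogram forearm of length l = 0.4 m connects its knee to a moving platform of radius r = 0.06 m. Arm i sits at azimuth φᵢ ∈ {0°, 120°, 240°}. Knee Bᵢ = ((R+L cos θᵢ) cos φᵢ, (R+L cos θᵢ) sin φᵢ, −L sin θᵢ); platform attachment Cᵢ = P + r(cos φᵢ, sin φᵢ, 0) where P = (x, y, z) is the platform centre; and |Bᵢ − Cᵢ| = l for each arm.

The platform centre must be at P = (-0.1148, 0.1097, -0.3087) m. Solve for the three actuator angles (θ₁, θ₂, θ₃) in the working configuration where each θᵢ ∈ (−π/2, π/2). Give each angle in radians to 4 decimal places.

θ₁ = 1.2214, θ₂ = -0.3491, θ₃ = 0.8723

φ1=0.0° → target in arm frame (-0.1148, 0.1097)
  A cos θ + B sin θ = C:  0.2948·cos θ + -0.3087·sin θ = -0.1891
  γ=atan2(-0.3087,0.2948)=-0.8084;  ψ=arccos(-0.4431)=2.0298;  θ1=γ+ψ≈1.2214
arm 2 (φ=120.0°): x'=0.1524, y'=0.0446
  A cos θ + B sin θ = C:  0.0276·cos θ + -0.3087·sin θ = 0.1315
  γ=atan2(-0.3087,0.0276)=-1.4816;  ψ=arccos(0.4244)=1.1325;  θ2=γ+ψ≈-0.3491
φ3=240.0° → target in arm frame (-0.0376, -0.1543)
  A cos θ + B sin θ = C:  0.2176·cos θ + -0.3087·sin θ = -0.0965
  √(A²+B²)=0.3777;  θ3 = -0.9568+1.8291 ≈ 0.8723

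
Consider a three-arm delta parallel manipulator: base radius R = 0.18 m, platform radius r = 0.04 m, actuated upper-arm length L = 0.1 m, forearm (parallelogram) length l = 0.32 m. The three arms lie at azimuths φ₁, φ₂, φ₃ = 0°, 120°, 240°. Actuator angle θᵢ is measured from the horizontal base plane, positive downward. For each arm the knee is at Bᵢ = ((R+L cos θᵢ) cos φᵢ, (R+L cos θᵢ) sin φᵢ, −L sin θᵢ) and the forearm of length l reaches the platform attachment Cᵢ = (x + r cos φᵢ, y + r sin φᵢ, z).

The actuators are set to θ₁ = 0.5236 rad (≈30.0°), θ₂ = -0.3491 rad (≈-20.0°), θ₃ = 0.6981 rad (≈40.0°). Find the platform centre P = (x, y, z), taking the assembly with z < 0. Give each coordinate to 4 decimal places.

(-0.0227, 0.0662, -0.2394)

arm 1 at φ=0.0°: ρ1 = 0.2266;  S1 = (0.2266, 0.0000, -0.0500)
S2 = (0.2340·cos120.0°, 0.2340·sin120.0°, 0.0342) = (-0.1170, 0.2026, 0.0342)
φ3=240.0°: virtual centre (-0.1083, -0.1876, -0.0643), radius l
|S₂|²−|S₁|² = 0.0021;  |S₃|²−|S₁|² = -0.0028
linear system: -0.6872x+0.4052y = 0.0021−0.1684z; -0.6698x+-0.3752y = -0.0028−-0.0286z
det = 0.5292;  x = 0.0007+0.0975z,  y = 0.0062+-0.2502z
into |P−S₁|² = l²: 1.0721z² + 0.0528z + -0.0488 = 0;  Δ = 0.2122;  z = -0.2394 or 0.1902 → z<0 root = -0.2394
x = -0.0227, y = 0.0662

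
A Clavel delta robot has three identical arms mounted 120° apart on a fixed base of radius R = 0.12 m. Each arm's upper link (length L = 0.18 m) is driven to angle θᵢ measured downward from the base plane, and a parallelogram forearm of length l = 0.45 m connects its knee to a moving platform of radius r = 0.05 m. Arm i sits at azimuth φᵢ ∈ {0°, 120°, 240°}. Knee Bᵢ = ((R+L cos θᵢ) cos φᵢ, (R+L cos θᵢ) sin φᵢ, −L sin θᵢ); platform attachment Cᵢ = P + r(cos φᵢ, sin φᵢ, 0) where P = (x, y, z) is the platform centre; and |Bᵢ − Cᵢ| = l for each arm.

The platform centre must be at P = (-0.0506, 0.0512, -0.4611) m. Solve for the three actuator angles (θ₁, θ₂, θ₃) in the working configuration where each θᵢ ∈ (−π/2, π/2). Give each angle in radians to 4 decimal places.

φ1=0.0° → target in arm frame (-0.0506, 0.0512)
  A=0.1206, B=-0.4611, C=(l²−L²−A²−y'²−z²)/(2L)=-0.1658
  γ=atan2(-0.4611,0.1206)=-1.3150;  ψ=arccos(-0.3478)=1.9260;  θ1=γ+ψ≈0.6111
rotate P by −φ2: (0.0696, 0.0182, -0.4611)
  A cos θ + B sin θ = C:  0.0004·cos θ + -0.4611·sin θ = -0.1190
  √(A²+B²)=0.4611;  θ2 = -1.5700+1.8319 ≈ 0.2618
rotate P by −φ3: (-0.0190, -0.0694, -0.4611)
  e−x'=0.0890;  (l²−L²−(e−x')²−y'²−z²)/2L = -0.1535
  γ=atan2(-0.4611,0.0890)=-1.3800;  ψ=arccos(-0.3269)=1.9038;  θ3=γ+ψ≈0.5237

θ₁ = 0.6111, θ₂ = 0.2618, θ₃ = 0.5237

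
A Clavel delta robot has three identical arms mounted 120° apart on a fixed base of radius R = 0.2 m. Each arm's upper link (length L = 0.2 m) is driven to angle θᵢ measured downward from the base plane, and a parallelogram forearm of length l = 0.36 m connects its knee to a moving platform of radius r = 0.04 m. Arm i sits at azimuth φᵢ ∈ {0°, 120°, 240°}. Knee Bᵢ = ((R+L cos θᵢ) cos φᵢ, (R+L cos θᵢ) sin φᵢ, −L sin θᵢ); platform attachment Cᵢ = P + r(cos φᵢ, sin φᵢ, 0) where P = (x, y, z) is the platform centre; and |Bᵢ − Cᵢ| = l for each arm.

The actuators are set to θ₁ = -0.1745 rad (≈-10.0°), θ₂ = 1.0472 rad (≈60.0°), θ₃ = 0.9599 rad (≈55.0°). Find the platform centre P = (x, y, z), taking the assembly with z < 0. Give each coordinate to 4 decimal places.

(0.1310, -0.0121, -0.2452)

S1 = (0.3570·cos0.0°, 0.3570·sin0.0°, 0.0347) = (0.3570, 0.0000, 0.0347)
φ2=120.0°: virtual centre (-0.1300, 0.2252, -0.1732), radius l
arm 3 at φ=240.0°: ρ3 = 0.2747;  S3 = (-0.1374, -0.2379, -0.1638)
|S₂|²−|S₁|² = -0.0310;  |S₃|²−|S₁|² = -0.0263
linear system: -0.9739x+0.4503y = -0.0310−-0.4159z; -0.9886x+-0.4758y = -0.0263−-0.3971z
Cramer: x(z) = 0.0293-0.4146z;  y(z) = -0.0056+0.0268z
quadratic in z: (1.1726)z²+(0.2019)z+(-0.0210)=0, √Δ=0.3732 → z ∈ {-0.2452, 0.0730}; z = -0.2452 (taking z<0)
x = 0.1310, y = -0.0121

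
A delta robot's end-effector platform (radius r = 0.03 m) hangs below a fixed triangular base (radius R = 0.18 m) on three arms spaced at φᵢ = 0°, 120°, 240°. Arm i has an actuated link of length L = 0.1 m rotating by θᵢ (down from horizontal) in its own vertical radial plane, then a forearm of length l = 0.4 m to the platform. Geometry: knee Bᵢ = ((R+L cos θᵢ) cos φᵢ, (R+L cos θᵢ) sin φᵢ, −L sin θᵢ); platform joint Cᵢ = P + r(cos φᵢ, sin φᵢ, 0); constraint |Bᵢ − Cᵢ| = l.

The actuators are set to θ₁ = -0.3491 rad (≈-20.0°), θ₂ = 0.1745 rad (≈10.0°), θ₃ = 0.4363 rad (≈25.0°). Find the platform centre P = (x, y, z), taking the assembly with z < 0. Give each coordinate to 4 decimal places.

arm 1 at φ=0.0°: (R−r)+L cos θ1 = 0.2440;  O1 = (0.2440, 0.0000, 0.0342)
arm 2 at φ=120.0°: (R−r)+L cos θ2 = 0.2485;  O2 = (-0.1242, 0.2152, -0.0174)
O3 = (0.2406·cos240.0°, 0.2406·sin240.0°, -0.0423) = (-0.1203, -0.2084, -0.0423)
|O₂|²−|O₁|² = 0.0014;  |O₃|²−|O₁|² = -0.0010
plane₁₂: -0.7364x+0.4304y+-0.1031z = 0.0014
Cramer: x(z) = -0.0002-0.1753z;  y(z) = 0.0028-0.0604z
quadratic in z: (1.0344)z²+(0.0169)z+(-0.0992)=0, √Δ=0.6409 → z ∈ {-0.3179, 0.3016}; z = -0.3179 (taking z<0)
x = 0.0555, y = 0.0220

(0.0555, 0.0220, -0.3179)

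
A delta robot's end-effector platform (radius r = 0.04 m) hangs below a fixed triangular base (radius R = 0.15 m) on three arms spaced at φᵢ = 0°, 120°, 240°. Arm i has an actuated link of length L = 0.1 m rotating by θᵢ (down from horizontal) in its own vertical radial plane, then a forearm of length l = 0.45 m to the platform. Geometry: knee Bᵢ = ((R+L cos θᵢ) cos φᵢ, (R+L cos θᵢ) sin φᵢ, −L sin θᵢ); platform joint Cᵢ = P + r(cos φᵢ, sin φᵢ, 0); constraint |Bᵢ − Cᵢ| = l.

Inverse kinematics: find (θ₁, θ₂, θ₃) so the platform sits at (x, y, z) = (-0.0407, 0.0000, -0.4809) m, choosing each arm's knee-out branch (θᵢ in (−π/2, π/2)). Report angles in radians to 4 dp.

θ₁ = 0.9596, θ₂ = 0.6976, θ₃ = 0.6976

rotate P by −φ1: (-0.0407, 0.0000, -0.4809)
  A cos θ + B sin θ = C:  0.1507·cos θ + -0.4809·sin θ = -0.3074
  √(A²+B²)=0.5040;  θ1 = -1.2671+2.2268 ≈ 0.9596
rotate P by −φ2: (0.0203, 0.0352, -0.4809)
  A cos θ + B sin θ = C:  0.0896·cos θ + -0.4809·sin θ = -0.2402
  θ2 = atan2(B,A) + arccos(C/0.4892) = 0.6976
arm 3 (φ=240.0°): x'=0.0204, y'=-0.0352
  e−x'=0.0896;  (l²−L²−(e−x')²−y'²−z²)/2L = -0.2402
  γ=atan2(-0.4809,0.0896)=-1.3865;  ψ=arccos(-0.4911)=2.0841;  θ3=γ+ψ≈0.6976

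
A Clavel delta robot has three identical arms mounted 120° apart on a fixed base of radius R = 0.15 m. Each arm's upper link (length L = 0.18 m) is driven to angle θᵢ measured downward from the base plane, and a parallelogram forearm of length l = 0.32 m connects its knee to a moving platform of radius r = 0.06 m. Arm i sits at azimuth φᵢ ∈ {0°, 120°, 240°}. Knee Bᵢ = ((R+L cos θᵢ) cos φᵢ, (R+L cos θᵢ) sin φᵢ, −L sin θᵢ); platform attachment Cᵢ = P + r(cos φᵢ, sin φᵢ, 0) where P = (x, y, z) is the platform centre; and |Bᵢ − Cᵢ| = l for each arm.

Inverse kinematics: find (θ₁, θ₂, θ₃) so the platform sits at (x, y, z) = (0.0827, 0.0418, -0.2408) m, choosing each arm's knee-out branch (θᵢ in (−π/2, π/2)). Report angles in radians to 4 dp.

θ₁ = -0.0877, θ₂ = 0.4364, θ₃ = 0.7852

arm 1 (φ=0.0°): x'=0.0827, y'=0.0418
  e−x'=0.0073;  (l²−L²−(e−x')²−y'²−z²)/2L = 0.0284
  γ=atan2(-0.2408,0.0073)=-1.5405;  ψ=arccos(0.1178)=1.4527;  θ1=γ+ψ≈-0.0877
rotate P by −φ2: (-0.0052, -0.0925, -0.2408)
  e−x'=0.0952;  (l²−L²−(e−x')²−y'²−z²)/2L = -0.0156
  √(A²+B²)=0.2589;  θ2 = -1.1945+1.6309 ≈ 0.4364
rotate P by −φ3: (-0.0775, 0.0507, -0.2408)
  A=0.1675, B=-0.2408, C=(l²−L²−A²−y'²−z²)/(2L)=-0.0518
  θ3 = atan2(B,A) + arccos(C/0.2934) = 0.7852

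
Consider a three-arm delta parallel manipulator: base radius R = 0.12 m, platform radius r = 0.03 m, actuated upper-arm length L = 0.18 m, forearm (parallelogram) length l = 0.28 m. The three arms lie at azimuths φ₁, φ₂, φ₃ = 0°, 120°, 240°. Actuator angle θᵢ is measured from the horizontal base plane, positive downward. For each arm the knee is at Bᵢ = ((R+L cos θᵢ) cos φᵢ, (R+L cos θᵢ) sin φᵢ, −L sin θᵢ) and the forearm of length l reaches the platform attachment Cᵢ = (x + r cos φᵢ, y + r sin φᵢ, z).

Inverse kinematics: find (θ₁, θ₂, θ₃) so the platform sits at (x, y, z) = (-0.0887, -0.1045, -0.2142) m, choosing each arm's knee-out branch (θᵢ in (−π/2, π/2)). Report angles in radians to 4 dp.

φ1=0.0° → target in arm frame (-0.0887, -0.1045)
  e−x'=0.1787;  (l²−L²−(e−x')²−y'²−z²)/2L = -0.1187
  θ1 = atan2(B,A) + arccos(C/0.2790) = 1.1349
arm 2 (φ=120.0°): x'=-0.0461, y'=0.1291
  e−x'=0.1361;  (l²−L²−(e−x')²−y'²−z²)/2L = -0.0974
  √(A²+B²)=0.2538;  θ2 = -1.0046+1.9648 ≈ 0.9602
φ3=240.0° → target in arm frame (0.1348, -0.0246)
  e−x'=-0.0448;  (l²−L²−(e−x')²−y'²−z²)/2L = -0.0069
  γ=atan2(-0.2142,-0.0448)=-1.7772;  ψ=arccos(-0.0317)=1.6025;  θ3=γ+ψ≈-0.1747

θ₁ = 1.1349, θ₂ = 0.9602, θ₃ = -0.1747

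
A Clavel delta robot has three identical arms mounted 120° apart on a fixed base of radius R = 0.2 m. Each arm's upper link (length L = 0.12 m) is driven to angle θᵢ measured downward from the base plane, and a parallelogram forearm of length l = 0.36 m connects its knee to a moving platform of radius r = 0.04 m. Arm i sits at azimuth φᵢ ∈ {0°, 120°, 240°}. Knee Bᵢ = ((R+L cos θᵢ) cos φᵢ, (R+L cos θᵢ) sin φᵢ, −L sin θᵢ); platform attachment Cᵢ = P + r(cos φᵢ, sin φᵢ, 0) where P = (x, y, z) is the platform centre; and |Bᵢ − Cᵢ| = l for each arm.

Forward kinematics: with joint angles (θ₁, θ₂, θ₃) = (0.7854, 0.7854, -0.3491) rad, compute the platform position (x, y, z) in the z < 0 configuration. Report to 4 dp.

φ1=0.0°: virtual centre (0.2449, 0.0000, -0.0849), radius l
arm 2 at φ=120.0°: e+L cos θ2 = 0.2449;  O2 = (-0.1224, 0.2120, -0.0849)
arm 3 at φ=240.0°: e+L cos θ3 = 0.2728;  O3 = (-0.1364, -0.2362, 0.0410)
subtract pairs → two planes through P
linear system: -0.7346x+0.4241y = 0.0000−0.0000z; -0.7625x+-0.4724y = 0.0089−0.2518z
det = 0.6704;  x = -0.0056+0.1593z,  y = -0.0098+0.2759z
quadratic in z: (1.1015)z²+(0.0845)z+(-0.0596)=0, √Δ=0.5192 → z ∈ {-0.2740, 0.1973}; z = -0.2740 (taking z<0)
x = -0.0493, y = -0.0854

(-0.0493, -0.0854, -0.2740)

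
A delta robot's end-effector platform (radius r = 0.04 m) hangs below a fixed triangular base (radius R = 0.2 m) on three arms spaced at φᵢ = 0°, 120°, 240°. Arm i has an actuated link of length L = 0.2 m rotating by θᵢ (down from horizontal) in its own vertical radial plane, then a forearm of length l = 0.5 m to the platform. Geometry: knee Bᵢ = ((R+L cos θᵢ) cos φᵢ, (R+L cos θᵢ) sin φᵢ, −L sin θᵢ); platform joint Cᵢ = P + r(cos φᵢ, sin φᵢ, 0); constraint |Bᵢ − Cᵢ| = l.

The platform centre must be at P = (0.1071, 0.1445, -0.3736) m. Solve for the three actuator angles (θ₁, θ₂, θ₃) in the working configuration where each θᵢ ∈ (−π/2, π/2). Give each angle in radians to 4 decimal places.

θ₁ = -0.1742, θ₂ = -0.0001, θ₃ = 0.9599

rotate P by −φ1: (0.1071, 0.1445, -0.3736)
  A=0.0529, B=-0.3736, C=(l²−L²−A²−y'²−z²)/(2L)=0.1169
  γ=atan2(-0.3736,0.0529)=-1.4301;  ψ=arccos(0.3097)=1.2559;  θ1=γ+ψ≈-0.1742
arm 2 (φ=120.0°): x'=0.0716, y'=-0.1650
  A=0.0884, B=-0.3736, C=(l²−L²−A²−y'²−z²)/(2L)=0.0885
  θ2 = atan2(B,A) + arccos(C/0.3839) = -0.0001
rotate P by −φ3: (-0.1787, 0.0205, -0.3736)
  A cos θ + B sin θ = C:  0.3387·cos θ + -0.3736·sin θ = -0.1118
  θ3 = atan2(B,A) + arccos(C/0.5043) = 0.9599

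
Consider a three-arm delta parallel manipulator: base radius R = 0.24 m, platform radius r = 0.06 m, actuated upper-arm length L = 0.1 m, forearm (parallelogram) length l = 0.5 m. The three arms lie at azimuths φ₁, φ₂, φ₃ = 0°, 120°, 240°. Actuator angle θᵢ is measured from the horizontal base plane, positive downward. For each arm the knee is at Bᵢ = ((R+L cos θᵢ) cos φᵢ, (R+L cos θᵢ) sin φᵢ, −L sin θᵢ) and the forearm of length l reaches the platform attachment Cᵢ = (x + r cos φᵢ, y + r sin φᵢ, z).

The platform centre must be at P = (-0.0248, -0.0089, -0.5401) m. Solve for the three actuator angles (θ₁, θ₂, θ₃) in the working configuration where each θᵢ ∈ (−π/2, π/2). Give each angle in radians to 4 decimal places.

φ1=0.0° → target in arm frame (-0.0248, -0.0089)
  A cos θ + B sin θ = C:  0.2048·cos θ + -0.5401·sin θ = -0.4687
  γ=atan2(-0.5401,0.2048)=-1.2084;  ψ=arccos(-0.8113)=2.5172;  θ1=γ+ψ≈1.3089
rotate P by −φ2: (0.0047, 0.0259, -0.5401)
  A=0.1753, B=-0.5401, C=(l²−L²−A²−y'²−z²)/(2L)=-0.4156
  θ2 = atan2(B,A) + arccos(C/0.5678) = 1.1349
arm 3 (φ=240.0°): x'=0.0201, y'=-0.0170
  A=0.1599, B=-0.5401, C=(l²−L²−A²−y'²−z²)/(2L)=-0.3878
  √(A²+B²)=0.5633;  θ3 = -1.2830+2.3302 ≈ 1.0473

θ₁ = 1.3089, θ₂ = 1.1349, θ₃ = 1.0473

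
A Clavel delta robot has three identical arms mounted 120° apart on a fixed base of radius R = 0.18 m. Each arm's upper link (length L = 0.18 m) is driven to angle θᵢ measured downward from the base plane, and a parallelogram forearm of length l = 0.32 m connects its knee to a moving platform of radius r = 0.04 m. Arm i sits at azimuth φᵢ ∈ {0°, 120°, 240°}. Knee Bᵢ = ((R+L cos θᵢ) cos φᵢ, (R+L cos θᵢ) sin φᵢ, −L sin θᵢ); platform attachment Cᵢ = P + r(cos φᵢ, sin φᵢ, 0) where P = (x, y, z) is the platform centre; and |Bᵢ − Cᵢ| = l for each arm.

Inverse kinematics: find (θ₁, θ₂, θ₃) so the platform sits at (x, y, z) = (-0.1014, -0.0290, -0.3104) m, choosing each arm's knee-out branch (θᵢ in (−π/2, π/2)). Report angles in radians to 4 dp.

θ₁ = 1.3092, θ₂ = 0.7856, θ₃ = 0.5234

rotate P by −φ1: (-0.1014, -0.0290, -0.3104)
  A cos θ + B sin θ = C:  0.2414·cos θ + -0.3104·sin θ = -0.2374
  γ=atan2(-0.3104,0.2414)=-0.9098;  ψ=arccos(-0.6037)=2.2190;  θ1=γ+ψ≈1.3092
φ2=120.0° → target in arm frame (0.0256, 0.1023)
  A=0.1144, B=-0.3104, C=(l²−L²−A²−y'²−z²)/(2L)=-0.1386
  √(A²+B²)=0.3308;  θ2 = -1.2176+2.0032 ≈ 0.7856
φ3=240.0° → target in arm frame (0.0758, -0.0733)
  A cos θ + B sin θ = C:  0.0642·cos θ + -0.3104·sin θ = -0.0996
  θ3 = atan2(B,A) + arccos(C/0.3170) = 0.5234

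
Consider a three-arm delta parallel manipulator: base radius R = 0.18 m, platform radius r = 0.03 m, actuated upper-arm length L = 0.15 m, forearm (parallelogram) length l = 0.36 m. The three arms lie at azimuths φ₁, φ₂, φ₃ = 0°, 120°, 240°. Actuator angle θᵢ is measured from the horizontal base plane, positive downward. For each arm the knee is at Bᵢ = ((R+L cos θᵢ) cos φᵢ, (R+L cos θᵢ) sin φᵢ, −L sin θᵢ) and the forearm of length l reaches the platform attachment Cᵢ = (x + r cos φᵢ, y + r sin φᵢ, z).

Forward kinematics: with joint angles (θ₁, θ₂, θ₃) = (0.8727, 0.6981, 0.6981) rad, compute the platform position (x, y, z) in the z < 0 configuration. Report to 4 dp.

(-0.0245, 0.0000, -0.3520)

arm 1 at φ=0.0°: (R−r)+L cos θ1 = 0.2464;  centre 1 = (0.2464, 0.0000, -0.1149)
φ2=120.0°: virtual centre (-0.1325, 0.2294, -0.0964), radius l
centre 3 = (0.2649·cos240.0°, 0.2649·sin240.0°, -0.0964) = (-0.1325, -0.2294, -0.0964)
|centre ₂|²−|centre ₁|² = 0.0055;  |centre ₃|²−|centre ₁|² = 0.0055
plane₁₂: -0.7577x+0.4588y+0.0370z = 0.0055
det = 0.6954;  x = -0.0073+0.0488z,  y = 0.0000+0.0000z
into |P−centre ₁|² = l²: 1.0024z² + 0.2050z + -0.0520 = 0;  Δ = 0.2506;  z = -0.3520 or 0.1474 → z<0 root = -0.3520
x = -0.0245, y = 0.0000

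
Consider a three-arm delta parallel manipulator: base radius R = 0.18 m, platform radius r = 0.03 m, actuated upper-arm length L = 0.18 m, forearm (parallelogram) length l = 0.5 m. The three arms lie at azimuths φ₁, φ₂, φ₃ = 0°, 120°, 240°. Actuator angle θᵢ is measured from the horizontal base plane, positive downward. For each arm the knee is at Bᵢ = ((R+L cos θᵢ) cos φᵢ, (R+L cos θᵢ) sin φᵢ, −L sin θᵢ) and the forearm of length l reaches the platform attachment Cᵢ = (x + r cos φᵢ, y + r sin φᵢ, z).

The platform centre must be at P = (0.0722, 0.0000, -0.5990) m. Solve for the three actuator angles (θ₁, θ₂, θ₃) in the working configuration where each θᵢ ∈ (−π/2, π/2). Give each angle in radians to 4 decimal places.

rotate P by −φ1: (0.0722, 0.0000, -0.5990)
  A=0.0778, B=-0.5990, C=(l²−L²−A²−y'²−z²)/(2L)=-0.4090
  γ=atan2(-0.5990,0.0778)=-1.4416;  ψ=arccos(-0.6772)=2.3147;  θ1=γ+ψ≈0.8731
rotate P by −φ2: (-0.0361, -0.0625, -0.5990)
  A=0.1861, B=-0.5990, C=(l²−L²−A²−y'²−z²)/(2L)=-0.4993
  γ=atan2(-0.5990,0.1861)=-1.2696;  ψ=arccos(-0.7960)=2.4915;  θ2=γ+ψ≈1.2219
rotate P by −φ3: (-0.0361, 0.0625, -0.5990)
  A=0.1861, B=-0.5990, C=(l²−L²−A²−y'²−z²)/(2L)=-0.4993
  γ=atan2(-0.5990,0.1861)=-1.2696;  ψ=arccos(-0.7960)=2.4915;  θ3=γ+ψ≈1.2219

θ₁ = 0.8731, θ₂ = 1.2219, θ₃ = 1.2219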